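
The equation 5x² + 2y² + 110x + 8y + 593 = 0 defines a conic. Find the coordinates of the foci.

Rearranging, 5(x² + 22x) + 2(y² + 4y) = -593.
Complete the square in x and y: 5(x + 11)² + 2(y + 2)² = -593 + 605 + 8 = 20
Divide through by 20 to get (x + 11)²/4 + (y + 2)²/10 = 1.
Ellipse, center (-11, -2), major axis vertical; a² = 10, b² = 4.
c² = a² - b² = 10 - 4 = 6, so c = √6.
Foci lie on the vertical axis through the center: (h, k ± c).

(-11, -2 - √6) and (-11, -2 + √6)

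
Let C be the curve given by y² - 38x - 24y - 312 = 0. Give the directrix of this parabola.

x = -43/2

Only y is squared. Complete the square in y: (y - 12)² = 38(x + 12).
Vertex (-12, 12); 4p = 38 so p = 19/2. Opens right.
Directrix is the vertical line x = h − p = -12 − (19/2) = -43/2.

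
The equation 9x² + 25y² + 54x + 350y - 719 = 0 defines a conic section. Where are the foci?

Collect terms: 9(x² + 6x) + 25(y² + 14y) = 719
9(x + 3)² + 25(y + 7)² = 719 + 81 + 1225 = 2025
Dividing both sides by 2025: (x + 3)²/225 + (y + 7)²/81 = 1
Ellipse, center (-3, -7), major axis horizontal; a² = 225, b² = 81.
c² = a² - b² = 225 - 81 = 144, so c = 12.
Foci lie on the horizontal axis through the center: (h ± c, k).

(-15, -7) and (9, -7)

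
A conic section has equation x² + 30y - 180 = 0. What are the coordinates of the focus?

Only x is squared. Complete the square in x: x² = -30(y - 6).
Vertex (0, 6); 4p = -30 so p = -15/2. Opens down.
Focus is p units from the vertex along the axis: (h, k + p).

(0, -3/2)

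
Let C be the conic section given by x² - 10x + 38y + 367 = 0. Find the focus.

Only x is squared. Complete the square in x: (x - 5)² = -38(y + 9).
Vertex (5, -9); 4p = -38 so p = -19/2. Opens down.
Focus is p units from the vertex along the axis: (h, k + p).

(5, -37/2)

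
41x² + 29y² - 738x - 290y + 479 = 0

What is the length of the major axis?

Rearranging, 41(x² - 18x) + 29(y² - 10y) = -479.
Complete the square: 41(x - 9)² + 29(y - 5)² = -479 + 3321 + 725 = 3567
Divide through by 3567 to get (x - 9)²/87 + (y - 5)²/123 = 1.
Ellipse, center (9, 5), major axis vertical; a² = 123, b² = 87.
a² = 123 so a = √123; the major axis has length 2a = 2√123.

2√123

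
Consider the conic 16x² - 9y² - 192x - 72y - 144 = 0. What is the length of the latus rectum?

Group: 16(x² - 12x) -9(y² + 8y) = 144
Complete the square: 16(x - 6)² -9(y + 4)² = 144 + 576 - 144 = 576
Divide through by 576 to get (x - 6)²/36 - (y + 4)²/64 = 1.
Hyperbola, center (6, -4), transverse axis horizontal; a² = 36, b² = 64.
Latus rectum length = 2b²/a = 2·64/6 = 64/3.

64/3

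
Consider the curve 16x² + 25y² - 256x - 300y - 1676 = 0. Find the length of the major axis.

30

Group the x- and y-terms: 16(x² - 16x) + 25(y² - 12y) = 1676
16(x - 8)² + 25(y - 6)² = 1676 + 1024 + 900 = 3600
Divide through by 3600 to get (x - 8)²/225 + (y - 6)²/144 = 1.
Ellipse, center (8, 6), major axis horizontal; a² = 225, b² = 144.
a² = 225 so a = 15; the major axis has length 2a = 30.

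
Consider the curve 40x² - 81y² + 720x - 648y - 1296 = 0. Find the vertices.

(-18, -4) and (0, -4)

Rearranging, 40(x² + 18x) -81(y² + 8y) = 1296.
Complete the square in x and y: 40(x + 9)² -81(y + 4)² = 1296 + 3240 - 1296 = 3240
Divide through by 3240 to get (x + 9)²/81 - (y + 4)²/40 = 1.
Hyperbola, center (-9, -4), transverse axis horizontal; a² = 81, b² = 40.
a = 9. Vertices at (h ± a, k).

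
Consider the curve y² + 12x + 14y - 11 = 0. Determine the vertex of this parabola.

(5, -7)

Only y is squared. Complete the square in y: (y + 7)² = -12(x - 5).
Vertex (5, -7); 4p = -12 so p = -3. Opens left.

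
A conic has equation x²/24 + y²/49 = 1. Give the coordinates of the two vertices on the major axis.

Center (0, 0). The larger denominator 49 sits under the y-term, so the major axis is vertical; a² = 49, b² = 24.
a = 7. Vertices at (h, k ± a).

(0, -7) and (0, 7)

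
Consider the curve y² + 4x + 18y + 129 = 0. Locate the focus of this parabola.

Only y is squared. Complete the square in y: (y + 9)² = -4(x + 12).
Vertex (-12, -9); 4p = -4 so p = -1. Opens left.
Focus is p units from the vertex along the axis: (h + p, k).

(-13, -9)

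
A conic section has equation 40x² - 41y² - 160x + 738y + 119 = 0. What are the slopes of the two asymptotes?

2√410/41 and -2√410/41

40(x² - 4x) -41(y² - 18y) = -119
Completing the square gives 40(x - 2)² -41(y - 9)² = -119 + 160 - 3321 = -3280.
Divide through by -3280 to get (y - 9)²/80 - (x - 2)²/82 = 1.
Hyperbola, center (2, 9), transverse axis vertical; a² = 80, b² = 82.
For a vertical hyperbola the asymptotes have slope ±a/b.
Here that is ±4√5/√82 = ±2√410/41.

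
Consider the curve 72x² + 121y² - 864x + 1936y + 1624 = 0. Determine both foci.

Rearranging, 72(x² - 12x) + 121(y² + 16y) = -1624.
Completing the square gives 72(x - 6)² + 121(y + 8)² = -1624 + 2592 + 7744 = 8712.
Dividing both sides by 8712: (x - 6)²/121 + (y + 8)²/72 = 1
Ellipse, center (6, -8), major axis horizontal; a² = 121, b² = 72.
c² = a² - b² = 121 - 72 = 49, so c = 7.
Foci lie on the horizontal axis through the center: (h ± c, k).

(-1, -8) and (13, -8)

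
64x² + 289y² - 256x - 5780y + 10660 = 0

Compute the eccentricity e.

Rearranging, 64(x² - 4x) + 289(y² - 20y) = -10660.
64(x - 2)² + 289(y - 10)² = -10660 + 256 + 28900 = 18496
Divide by 18496: (x - 2)²/289 + (y - 10)²/64 = 1
Ellipse, center (2, 10), major axis horizontal; a² = 289, b² = 64.
c² = a² - b² = 225, so c = 15.
e = c/a = 15/17.

e = 15/17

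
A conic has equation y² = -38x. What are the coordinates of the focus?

Vertex (0, 0); 4p = -38 so p = -19/2. Opens left.
Focus is p units from the vertex along the axis: (h + p, k).

(-19/2, 0)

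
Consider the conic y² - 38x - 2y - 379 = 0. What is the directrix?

x = -39/2

Only y is squared. Complete the square in y: (y - 1)² = 38(x + 10).
Vertex (-10, 1); 4p = 38 so p = 19/2. Opens right.
Directrix is the vertical line x = h − p = -10 − (19/2) = -39/2.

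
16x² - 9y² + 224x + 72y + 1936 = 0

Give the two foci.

(-7, -11) and (-7, 19)

Group: 16(x² + 14x) -9(y² - 8y) = -1936
Complete the square in x and y: 16(x + 7)² -9(y - 4)² = -1936 + 784 - 144 = -1296
Divide through by -1296 to get (y - 4)²/144 - (x + 7)²/81 = 1.
Hyperbola, center (-7, 4), transverse axis vertical; a² = 144, b² = 81.
c² = a² + b² = 144 + 81 = 225, so c = 15.
Foci lie on the vertical axis through the center: (h, k ± c).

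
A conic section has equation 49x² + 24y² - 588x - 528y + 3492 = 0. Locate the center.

Group the x- and y-terms: 49(x² - 12x) + 24(y² - 22y) = -3492
Complete the square: 49(x - 6)² + 24(y - 11)² = -3492 + 1764 + 2904 = 1176
Divide by 1176: (x - 6)²/24 + (y - 11)²/49 = 1
Ellipse with center (6, 11).

(6, 11)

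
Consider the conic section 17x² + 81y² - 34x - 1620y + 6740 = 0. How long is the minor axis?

Group the x- and y-terms: 17(x² - 2x) + 81(y² - 20y) = -6740
Complete the square: 17(x - 1)² + 81(y - 10)² = -6740 + 17 + 8100 = 1377
Divide by 1377: (x - 1)²/81 + (y - 10)²/17 = 1
Ellipse, center (1, 10), major axis horizontal; a² = 81, b² = 17.
b² = 17 so b = √17; the minor axis has length 2b = 2√17.

2√17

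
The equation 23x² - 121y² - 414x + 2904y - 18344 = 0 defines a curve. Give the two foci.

(-3, 12) and (21, 12)

Collect terms: 23(x² - 18x) -121(y² - 24y) = 18344
Complete the square in x and y: 23(x - 9)² -121(y - 12)² = 18344 + 1863 - 17424 = 2783
Dividing both sides by 2783: (x - 9)²/121 - (y - 12)²/23 = 1
Hyperbola, center (9, 12), transverse axis horizontal; a² = 121, b² = 23.
c² = a² + b² = 121 + 23 = 144, so c = 12.
Foci lie on the horizontal axis through the center: (h ± c, k).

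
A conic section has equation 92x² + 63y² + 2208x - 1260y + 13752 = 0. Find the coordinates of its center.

(-12, 10)

92(x² + 24x) + 63(y² - 20y) = -13752
Complete the square: 92(x + 12)² + 63(y - 10)² = -13752 + 13248 + 6300 = 5796
Dividing both sides by 5796: (x + 12)²/63 + (y - 10)²/92 = 1
Ellipse with center (-12, 10).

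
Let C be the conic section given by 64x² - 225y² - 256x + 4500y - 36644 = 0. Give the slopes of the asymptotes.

Group the x- and y-terms: 64(x² - 4x) -225(y² - 20y) = 36644
Complete the square in x and y: 64(x - 2)² -225(y - 10)² = 36644 + 256 - 22500 = 14400
Divide through by 14400 to get (x - 2)²/225 - (y - 10)²/64 = 1.
Hyperbola, center (2, 10), transverse axis horizontal; a² = 225, b² = 64.
For a horizontal hyperbola the asymptotes have slope ±b/a.
Here that is ±8/15.

8/15 and -8/15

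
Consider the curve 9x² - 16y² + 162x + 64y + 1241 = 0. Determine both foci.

9(x² + 18x) -16(y² - 4y) = -1241
9(x + 9)² -16(y - 2)² = -1241 + 729 - 64 = -576
Divide through by -576 to get (y - 2)²/36 - (x + 9)²/64 = 1.
Hyperbola, center (-9, 2), transverse axis vertical; a² = 36, b² = 64.
c² = a² + b² = 36 + 64 = 100, so c = 10.
Foci lie on the vertical axis through the center: (h, k ± c).

(-9, -8) and (-9, 12)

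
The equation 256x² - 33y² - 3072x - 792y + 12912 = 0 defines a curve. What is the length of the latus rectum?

256(x² - 12x) -33(y² + 24y) = -12912
Completing the square gives 256(x - 6)² -33(y + 12)² = -12912 + 9216 - 4752 = -8448.
Divide through by -8448 to get (y + 12)²/256 - (x - 6)²/33 = 1.
Hyperbola, center (6, -12), transverse axis vertical; a² = 256, b² = 33.
Latus rectum length = 2b²/a = 2·33/16 = 33/8.

33/8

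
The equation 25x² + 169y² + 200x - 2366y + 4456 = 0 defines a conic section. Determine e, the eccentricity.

Group: 25(x² + 8x) + 169(y² - 14y) = -4456
Complete the square in x and y: 25(x + 4)² + 169(y - 7)² = -4456 + 400 + 8281 = 4225
Divide by 4225: (x + 4)²/169 + (y - 7)²/25 = 1
Ellipse, center (-4, 7), major axis horizontal; a² = 169, b² = 25.
c² = a² - b² = 144, so c = 12.
e = c/a = 12/13.

e = 12/13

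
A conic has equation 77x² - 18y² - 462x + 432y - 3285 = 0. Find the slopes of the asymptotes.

√154/6 and -√154/6

Rearranging, 77(x² - 6x) -18(y² - 24y) = 3285.
77(x - 3)² -18(y - 12)² = 3285 + 693 - 2592 = 1386
Dividing both sides by 1386: (x - 3)²/18 - (y - 12)²/77 = 1
Hyperbola, center (3, 12), transverse axis horizontal; a² = 18, b² = 77.
For a horizontal hyperbola the asymptotes have slope ±b/a.
Here that is ±√77/3√2 = ±√154/6.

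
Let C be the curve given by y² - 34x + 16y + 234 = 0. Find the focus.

Only y is squared. Complete the square in y: (y + 8)² = 34(x - 5).
Vertex (5, -8); 4p = 34 so p = 17/2. Opens right.
Focus is p units from the vertex along the axis: (h + p, k).

(27/2, -8)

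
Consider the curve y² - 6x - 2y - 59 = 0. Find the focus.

Only y is squared. Complete the square in y: (y - 1)² = 6(x + 10).
Vertex (-10, 1); 4p = 6 so p = 3/2. Opens right.
Focus is p units from the vertex along the axis: (h + p, k).

(-17/2, 1)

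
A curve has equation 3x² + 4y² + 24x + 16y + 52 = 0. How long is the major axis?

4

Group the x- and y-terms: 3(x² + 8x) + 4(y² + 4y) = -52
Completing the square gives 3(x + 4)² + 4(y + 2)² = -52 + 48 + 16 = 12.
Divide through by 12 to get (x + 4)²/4 + (y + 2)²/3 = 1.
Ellipse, center (-4, -2), major axis horizontal; a² = 4, b² = 3.
a² = 4 so a = 2; the major axis has length 2a = 4.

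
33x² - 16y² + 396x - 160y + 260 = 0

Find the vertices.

Collect terms: 33(x² + 12x) -16(y² + 10y) = -260
33(x + 6)² -16(y + 5)² = -260 + 1188 - 400 = 528
Divide by 528: (x + 6)²/16 - (y + 5)²/33 = 1
Hyperbola, center (-6, -5), transverse axis horizontal; a² = 16, b² = 33.
a = 4. Vertices at (h ± a, k).

(-10, -5) and (-2, -5)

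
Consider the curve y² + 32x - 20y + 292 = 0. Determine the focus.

(-14, 10)

Only y is squared. Complete the square in y: (y - 10)² = -32(x + 6).
Vertex (-6, 10); 4p = -32 so p = -8. Opens left.
Focus is p units from the vertex along the axis: (h + p, k).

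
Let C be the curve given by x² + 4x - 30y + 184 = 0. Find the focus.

(-2, 27/2)

Only x is squared. Complete the square in x: (x + 2)² = 30(y - 6).
Vertex (-2, 6); 4p = 30 so p = 15/2. Opens up.
Focus is p units from the vertex along the axis: (h, k + p).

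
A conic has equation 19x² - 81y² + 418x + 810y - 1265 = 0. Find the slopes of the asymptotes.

√19/9 and -√19/9

19(x² + 22x) -81(y² - 10y) = 1265
19(x + 11)² -81(y - 5)² = 1265 + 2299 - 2025 = 1539
Dividing both sides by 1539: (x + 11)²/81 - (y - 5)²/19 = 1
Hyperbola, center (-11, 5), transverse axis horizontal; a² = 81, b² = 19.
For a horizontal hyperbola the asymptotes have slope ±b/a.
Here that is ±√19/9.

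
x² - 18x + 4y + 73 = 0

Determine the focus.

Only x is squared. Complete the square in x: (x - 9)² = -4(y - 2).
Vertex (9, 2); 4p = -4 so p = -1. Opens down.
Focus is p units from the vertex along the axis: (h, k + p).

(9, 1)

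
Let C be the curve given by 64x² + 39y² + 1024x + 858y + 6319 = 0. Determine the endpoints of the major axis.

64(x² + 16x) + 39(y² + 22y) = -6319
Complete the square: 64(x + 8)² + 39(y + 11)² = -6319 + 4096 + 4719 = 2496
Dividing both sides by 2496: (x + 8)²/39 + (y + 11)²/64 = 1
Ellipse, center (-8, -11), major axis vertical; a² = 64, b² = 39.
a = 8. Vertices at (h, k ± a).

(-8, -19) and (-8, -3)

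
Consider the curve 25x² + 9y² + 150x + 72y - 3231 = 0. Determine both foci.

Group the x- and y-terms: 25(x² + 6x) + 9(y² + 8y) = 3231
Completing the square gives 25(x + 3)² + 9(y + 4)² = 3231 + 225 + 144 = 3600.
Divide by 3600: (x + 3)²/144 + (y + 4)²/400 = 1
Ellipse, center (-3, -4), major axis vertical; a² = 400, b² = 144.
c² = a² - b² = 400 - 144 = 256, so c = 16.
Foci lie on the vertical axis through the center: (h, k ± c).

(-3, -20) and (-3, 12)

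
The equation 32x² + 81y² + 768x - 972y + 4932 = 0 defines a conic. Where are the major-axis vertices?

32(x² + 24x) + 81(y² - 12y) = -4932
Complete the square: 32(x + 12)² + 81(y - 6)² = -4932 + 4608 + 2916 = 2592
Dividing both sides by 2592: (x + 12)²/81 + (y - 6)²/32 = 1
Ellipse, center (-12, 6), major axis horizontal; a² = 81, b² = 32.
a = 9. Vertices at (h ± a, k).

(-21, 6) and (-3, 6)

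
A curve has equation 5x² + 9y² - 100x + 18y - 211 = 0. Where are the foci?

Rearranging, 5(x² - 20x) + 9(y² + 2y) = 211.
Complete the square: 5(x - 10)² + 9(y + 1)² = 211 + 500 + 9 = 720
Divide through by 720 to get (x - 10)²/144 + (y + 1)²/80 = 1.
Ellipse, center (10, -1), major axis horizontal; a² = 144, b² = 80.
c² = a² - b² = 144 - 80 = 64, so c = 8.
Foci lie on the horizontal axis through the center: (h ± c, k).

(2, -1) and (18, -1)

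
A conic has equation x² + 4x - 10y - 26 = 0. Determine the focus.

(-2, -1/2)

Only x is squared. Complete the square in x: (x + 2)² = 10(y + 3).
Vertex (-2, -3); 4p = 10 so p = 5/2. Opens up.
Focus is p units from the vertex along the axis: (h, k + p).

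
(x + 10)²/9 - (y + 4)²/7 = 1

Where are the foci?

(-14, -4) and (-6, -4)

Center (-10, -4). The positive term is the x-term, so the transverse axis is horizontal; a² = 9, b² = 7.
c² = a² + b² = 9 + 7 = 16, so c = 4.
Foci lie on the horizontal axis through the center: (h ± c, k).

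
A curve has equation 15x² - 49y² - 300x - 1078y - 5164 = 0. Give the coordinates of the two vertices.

(3, -11) and (17, -11)

Rearranging, 15(x² - 20x) -49(y² + 22y) = 5164.
Completing the square gives 15(x - 10)² -49(y + 11)² = 5164 + 1500 - 5929 = 735.
Divide by 735: (x - 10)²/49 - (y + 11)²/15 = 1
Hyperbola, center (10, -11), transverse axis horizontal; a² = 49, b² = 15.
a = 7. Vertices at (h ± a, k).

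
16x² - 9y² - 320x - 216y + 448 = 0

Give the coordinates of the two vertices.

(10, -16) and (10, -8)

Group: 16(x² - 20x) -9(y² + 24y) = -448
Complete the square in x and y: 16(x - 10)² -9(y + 12)² = -448 + 1600 - 1296 = -144
Dividing both sides by -144: (y + 12)²/16 - (x - 10)²/9 = 1
Hyperbola, center (10, -12), transverse axis vertical; a² = 16, b² = 9.
a = 4. Vertices at (h, k ± a).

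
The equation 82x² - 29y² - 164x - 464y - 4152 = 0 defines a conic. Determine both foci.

(1 - √111, -8) and (1 + √111, -8)

Collect terms: 82(x² - 2x) -29(y² + 16y) = 4152
Complete the square in x and y: 82(x - 1)² -29(y + 8)² = 4152 + 82 - 1856 = 2378
Divide by 2378: (x - 1)²/29 - (y + 8)²/82 = 1
Hyperbola, center (1, -8), transverse axis horizontal; a² = 29, b² = 82.
c² = a² + b² = 29 + 82 = 111, so c = √111.
Foci lie on the horizontal axis through the center: (h ± c, k).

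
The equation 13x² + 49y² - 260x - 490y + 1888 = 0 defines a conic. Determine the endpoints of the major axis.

(3, 5) and (17, 5)

Group: 13(x² - 20x) + 49(y² - 10y) = -1888
13(x - 10)² + 49(y - 5)² = -1888 + 1300 + 1225 = 637
Dividing both sides by 637: (x - 10)²/49 + (y - 5)²/13 = 1
Ellipse, center (10, 5), major axis horizontal; a² = 49, b² = 13.
a = 7. Vertices at (h ± a, k).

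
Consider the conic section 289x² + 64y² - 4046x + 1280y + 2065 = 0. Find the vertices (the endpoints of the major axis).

Rearranging, 289(x² - 14x) + 64(y² + 20y) = -2065.
289(x - 7)² + 64(y + 10)² = -2065 + 14161 + 6400 = 18496
Divide through by 18496 to get (x - 7)²/64 + (y + 10)²/289 = 1.
Ellipse, center (7, -10), major axis vertical; a² = 289, b² = 64.
a = 17. Vertices at (h, k ± a).

(7, -27) and (7, 7)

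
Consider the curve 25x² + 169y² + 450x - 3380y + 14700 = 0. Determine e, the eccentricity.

e = 12/13

Rearranging, 25(x² + 18x) + 169(y² - 20y) = -14700.
Complete the square: 25(x + 9)² + 169(y - 10)² = -14700 + 2025 + 16900 = 4225
Divide by 4225: (x + 9)²/169 + (y - 10)²/25 = 1
Ellipse, center (-9, 10), major axis horizontal; a² = 169, b² = 25.
c² = a² - b² = 144, so c = 12.
e = c/a = 12/13.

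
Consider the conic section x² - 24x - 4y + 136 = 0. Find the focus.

(12, -1)

Only x is squared. Complete the square in x: (x - 12)² = 4(y + 2).
Vertex (12, -2); 4p = 4 so p = 1. Opens up.
Focus is p units from the vertex along the axis: (h, k + p).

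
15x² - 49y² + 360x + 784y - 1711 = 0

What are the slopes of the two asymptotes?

√15/7 and -√15/7

Group the x- and y-terms: 15(x² + 24x) -49(y² - 16y) = 1711
15(x + 12)² -49(y - 8)² = 1711 + 2160 - 3136 = 735
Divide through by 735 to get (x + 12)²/49 - (y - 8)²/15 = 1.
Hyperbola, center (-12, 8), transverse axis horizontal; a² = 49, b² = 15.
For a horizontal hyperbola the asymptotes have slope ±b/a.
Here that is ±√15/7.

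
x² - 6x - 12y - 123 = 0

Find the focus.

Only x is squared. Complete the square in x: (x - 3)² = 12(y + 11).
Vertex (3, -11); 4p = 12 so p = 3. Opens up.
Focus is p units from the vertex along the axis: (h, k + p).

(3, -8)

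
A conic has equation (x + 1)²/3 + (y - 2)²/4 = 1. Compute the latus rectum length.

Center (-1, 2). The larger denominator 4 sits under the y-term, so the major axis is vertical; a² = 4, b² = 3.
Latus rectum length = 2b²/a = 2·3/2 = 3.

3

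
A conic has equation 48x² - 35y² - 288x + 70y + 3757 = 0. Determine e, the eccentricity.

Group the x- and y-terms: 48(x² - 6x) -35(y² - 2y) = -3757
Completing the square gives 48(x - 3)² -35(y - 1)² = -3757 + 432 - 35 = -3360.
Dividing both sides by -3360: (y - 1)²/96 - (x - 3)²/70 = 1
Hyperbola, center (3, 1), transverse axis vertical; a² = 96, b² = 70.
c² = a² + b² = 166, so c = √166.
e = c/a = √166/4√6 = √249/12.

e = √249/12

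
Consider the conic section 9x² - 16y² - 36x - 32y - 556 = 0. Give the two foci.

(-8, -1) and (12, -1)

Group the x- and y-terms: 9(x² - 4x) -16(y² + 2y) = 556
Completing the square gives 9(x - 2)² -16(y + 1)² = 556 + 36 - 16 = 576.
Divide by 576: (x - 2)²/64 - (y + 1)²/36 = 1
Hyperbola, center (2, -1), transverse axis horizontal; a² = 64, b² = 36.
c² = a² + b² = 64 + 36 = 100, so c = 10.
Foci lie on the horizontal axis through the center: (h ± c, k).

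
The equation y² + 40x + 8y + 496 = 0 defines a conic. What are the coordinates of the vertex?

Only y is squared. Complete the square in y: (y + 4)² = -40(x + 12).
Vertex (-12, -4); 4p = -40 so p = -10. Opens left.

(-12, -4)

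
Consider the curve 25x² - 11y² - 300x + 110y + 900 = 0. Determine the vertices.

(6, 0) and (6, 10)

Group the x- and y-terms: 25(x² - 12x) -11(y² - 10y) = -900
Complete the square in x and y: 25(x - 6)² -11(y - 5)² = -900 + 900 - 275 = -275
Divide by -275: (y - 5)²/25 - (x - 6)²/11 = 1
Hyperbola, center (6, 5), transverse axis vertical; a² = 25, b² = 11.
a = 5. Vertices at (h, k ± a).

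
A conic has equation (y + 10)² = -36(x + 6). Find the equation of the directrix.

x = 3

Vertex (-6, -10); 4p = -36 so p = -9. Opens left.
Directrix is the vertical line x = h − p = -6 − (-9) = 3.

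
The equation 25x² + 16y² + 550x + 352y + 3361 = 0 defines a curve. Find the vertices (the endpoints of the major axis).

25(x² + 22x) + 16(y² + 22y) = -3361
Complete the square in x and y: 25(x + 11)² + 16(y + 11)² = -3361 + 3025 + 1936 = 1600
Divide by 1600: (x + 11)²/64 + (y + 11)²/100 = 1
Ellipse, center (-11, -11), major axis vertical; a² = 100, b² = 64.
a = 10. Vertices at (h, k ± a).

(-11, -21) and (-11, -1)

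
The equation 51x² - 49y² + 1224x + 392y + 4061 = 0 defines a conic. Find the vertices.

(-19, 4) and (-5, 4)

51(x² + 24x) -49(y² - 8y) = -4061
Completing the square gives 51(x + 12)² -49(y - 4)² = -4061 + 7344 - 784 = 2499.
Dividing both sides by 2499: (x + 12)²/49 - (y - 4)²/51 = 1
Hyperbola, center (-12, 4), transverse axis horizontal; a² = 49, b² = 51.
a = 7. Vertices at (h ± a, k).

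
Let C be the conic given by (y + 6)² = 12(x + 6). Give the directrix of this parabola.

x = -9

Vertex (-6, -6); 4p = 12 so p = 3. Opens right.
Directrix is the vertical line x = h − p = -6 − (3) = -9.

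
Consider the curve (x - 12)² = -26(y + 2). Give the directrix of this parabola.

Vertex (12, -2); 4p = -26 so p = -13/2. Opens down.
Directrix is the horizontal line y = k − p = -2 − (-13/2) = 9/2.

y = 9/2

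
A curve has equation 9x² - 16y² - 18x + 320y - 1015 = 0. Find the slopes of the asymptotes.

Rearranging, 9(x² - 2x) -16(y² - 20y) = 1015.
Complete the square: 9(x - 1)² -16(y - 10)² = 1015 + 9 - 1600 = -576
Dividing both sides by -576: (y - 10)²/36 - (x - 1)²/64 = 1
Hyperbola, center (1, 10), transverse axis vertical; a² = 36, b² = 64.
For a vertical hyperbola the asymptotes have slope ±a/b.
Here that is ±6/8 = ±3/4.

3/4 and -3/4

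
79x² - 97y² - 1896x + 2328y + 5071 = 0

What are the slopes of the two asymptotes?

Collect terms: 79(x² - 24x) -97(y² - 24y) = -5071
79(x - 12)² -97(y - 12)² = -5071 + 11376 - 13968 = -7663
Divide by -7663: (y - 12)²/79 - (x - 12)²/97 = 1
Hyperbola, center (12, 12), transverse axis vertical; a² = 79, b² = 97.
For a vertical hyperbola the asymptotes have slope ±a/b.
Here that is ±√79/√97 = ±√7663/97.

√7663/97 and -√7663/97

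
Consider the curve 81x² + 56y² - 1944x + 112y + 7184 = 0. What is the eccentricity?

e = 5/9

Rearranging, 81(x² - 24x) + 56(y² + 2y) = -7184.
Complete the square in x and y: 81(x - 12)² + 56(y + 1)² = -7184 + 11664 + 56 = 4536
Dividing both sides by 4536: (x - 12)²/56 + (y + 1)²/81 = 1
Ellipse, center (12, -1), major axis vertical; a² = 81, b² = 56.
c² = a² - b² = 25, so c = 5.
e = c/a = 5/9.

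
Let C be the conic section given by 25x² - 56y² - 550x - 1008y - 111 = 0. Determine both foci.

Rearranging, 25(x² - 22x) -56(y² + 18y) = 111.
Completing the square gives 25(x - 11)² -56(y + 9)² = 111 + 3025 - 4536 = -1400.
Divide by -1400: (y + 9)²/25 - (x - 11)²/56 = 1
Hyperbola, center (11, -9), transverse axis vertical; a² = 25, b² = 56.
c² = a² + b² = 25 + 56 = 81, so c = 9.
Foci lie on the vertical axis through the center: (h, k ± c).

(11, -18) and (11, 0)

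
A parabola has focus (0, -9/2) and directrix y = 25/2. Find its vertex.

(0, 4)

The vertex is the midpoint between the focus and the directrix along the axis of symmetry.
Axis is vertical (directrix is horizontal). Vertex y-coordinate = (-9/2 + 25/2)/2 = 4; x-coordinate = 0.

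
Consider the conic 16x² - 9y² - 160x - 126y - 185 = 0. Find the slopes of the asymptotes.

4/3 and -4/3

Rearranging, 16(x² - 10x) -9(y² + 14y) = 185.
Complete the square: 16(x - 5)² -9(y + 7)² = 185 + 400 - 441 = 144
Divide through by 144 to get (x - 5)²/9 - (y + 7)²/16 = 1.
Hyperbola, center (5, -7), transverse axis horizontal; a² = 9, b² = 16.
For a horizontal hyperbola the asymptotes have slope ±b/a.
Here that is ±4/3.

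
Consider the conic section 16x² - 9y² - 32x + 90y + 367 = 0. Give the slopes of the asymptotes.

4/3 and -4/3

16(x² - 2x) -9(y² - 10y) = -367
Completing the square gives 16(x - 1)² -9(y - 5)² = -367 + 16 - 225 = -576.
Divide through by -576 to get (y - 5)²/64 - (x - 1)²/36 = 1.
Hyperbola, center (1, 5), transverse axis vertical; a² = 64, b² = 36.
For a vertical hyperbola the asymptotes have slope ±a/b.
Here that is ±8/6 = ±4/3.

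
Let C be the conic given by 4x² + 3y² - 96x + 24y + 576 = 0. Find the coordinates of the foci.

Group: 4(x² - 24x) + 3(y² + 8y) = -576
4(x - 12)² + 3(y + 4)² = -576 + 576 + 48 = 48
Divide through by 48 to get (x - 12)²/12 + (y + 4)²/16 = 1.
Ellipse, center (12, -4), major axis vertical; a² = 16, b² = 12.
c² = a² - b² = 16 - 12 = 4, so c = 2.
Foci lie on the vertical axis through the center: (h, k ± c).

(12, -6) and (12, -2)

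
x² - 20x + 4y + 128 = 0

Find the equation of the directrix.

y = -6

Only x is squared. Complete the square in x: (x - 10)² = -4(y + 7).
Vertex (10, -7); 4p = -4 so p = -1. Opens down.
Directrix is the horizontal line y = k − p = -7 − (-1) = -6.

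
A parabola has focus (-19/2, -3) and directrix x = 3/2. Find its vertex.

(-4, -3)

The vertex is the midpoint between the focus and the directrix along the axis of symmetry.
Axis is horizontal (directrix is vertical). Vertex x-coordinate = (-19/2 + 3/2)/2 = -4; y-coordinate = -3.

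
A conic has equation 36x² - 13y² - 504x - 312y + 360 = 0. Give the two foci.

Collect terms: 36(x² - 14x) -13(y² + 24y) = -360
Completing the square gives 36(x - 7)² -13(y + 12)² = -360 + 1764 - 1872 = -468.
Dividing both sides by -468: (y + 12)²/36 - (x - 7)²/13 = 1
Hyperbola, center (7, -12), transverse axis vertical; a² = 36, b² = 13.
c² = a² + b² = 36 + 13 = 49, so c = 7.
Foci lie on the vertical axis through the center: (h, k ± c).

(7, -19) and (7, -5)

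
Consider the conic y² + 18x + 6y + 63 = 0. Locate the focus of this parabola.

Only y is squared. Complete the square in y: (y + 3)² = -18(x + 3).
Vertex (-3, -3); 4p = -18 so p = -9/2. Opens left.
Focus is p units from the vertex along the axis: (h + p, k).

(-15/2, -3)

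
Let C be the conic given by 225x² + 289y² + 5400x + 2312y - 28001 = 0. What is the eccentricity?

e = 8/17

225(x² + 24x) + 289(y² + 8y) = 28001
Complete the square in x and y: 225(x + 12)² + 289(y + 4)² = 28001 + 32400 + 4624 = 65025
Dividing both sides by 65025: (x + 12)²/289 + (y + 4)²/225 = 1
Ellipse, center (-12, -4), major axis horizontal; a² = 289, b² = 225.
c² = a² - b² = 64, so c = 8.
e = c/a = 8/17.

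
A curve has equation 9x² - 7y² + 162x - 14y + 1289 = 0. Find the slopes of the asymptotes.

Group: 9(x² + 18x) -7(y² + 2y) = -1289
Complete the square: 9(x + 9)² -7(y + 1)² = -1289 + 729 - 7 = -567
Dividing both sides by -567: (y + 1)²/81 - (x + 9)²/63 = 1
Hyperbola, center (-9, -1), transverse axis vertical; a² = 81, b² = 63.
For a vertical hyperbola the asymptotes have slope ±a/b.
Here that is ±9/3√7 = ±3√7/7.

3√7/7 and -3√7/7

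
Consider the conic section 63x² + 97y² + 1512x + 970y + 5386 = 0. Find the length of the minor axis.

Group: 63(x² + 24x) + 97(y² + 10y) = -5386
Complete the square in x and y: 63(x + 12)² + 97(y + 5)² = -5386 + 9072 + 2425 = 6111
Dividing both sides by 6111: (x + 12)²/97 + (y + 5)²/63 = 1
Ellipse, center (-12, -5), major axis horizontal; a² = 97, b² = 63.
b² = 63 so b = 3√7; the minor axis has length 2b = 6√7.

6√7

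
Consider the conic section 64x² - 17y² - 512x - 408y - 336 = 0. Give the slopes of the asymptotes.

8√17/17 and -8√17/17

Rearranging, 64(x² - 8x) -17(y² + 24y) = 336.
Complete the square: 64(x - 4)² -17(y + 12)² = 336 + 1024 - 2448 = -1088
Divide through by -1088 to get (y + 12)²/64 - (x - 4)²/17 = 1.
Hyperbola, center (4, -12), transverse axis vertical; a² = 64, b² = 17.
For a vertical hyperbola the asymptotes have slope ±a/b.
Here that is ±8/√17 = ±8√17/17.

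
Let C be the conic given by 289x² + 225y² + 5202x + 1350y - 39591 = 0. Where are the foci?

(-9, -11) and (-9, 5)

Group: 289(x² + 18x) + 225(y² + 6y) = 39591
Completing the square gives 289(x + 9)² + 225(y + 3)² = 39591 + 23409 + 2025 = 65025.
Dividing both sides by 65025: (x + 9)²/225 + (y + 3)²/289 = 1
Ellipse, center (-9, -3), major axis vertical; a² = 289, b² = 225.
c² = a² - b² = 289 - 225 = 64, so c = 8.
Foci lie on the vertical axis through the center: (h, k ± c).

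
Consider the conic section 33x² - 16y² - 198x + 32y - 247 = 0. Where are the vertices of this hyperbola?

(-1, 1) and (7, 1)

Rearranging, 33(x² - 6x) -16(y² - 2y) = 247.
33(x - 3)² -16(y - 1)² = 247 + 297 - 16 = 528
Divide by 528: (x - 3)²/16 - (y - 1)²/33 = 1
Hyperbola, center (3, 1), transverse axis horizontal; a² = 16, b² = 33.
a = 4. Vertices at (h ± a, k).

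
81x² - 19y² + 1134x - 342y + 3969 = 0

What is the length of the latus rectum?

38/9

Group the x- and y-terms: 81(x² + 14x) -19(y² + 18y) = -3969
Complete the square: 81(x + 7)² -19(y + 9)² = -3969 + 3969 - 1539 = -1539
Divide through by -1539 to get (y + 9)²/81 - (x + 7)²/19 = 1.
Hyperbola, center (-7, -9), transverse axis vertical; a² = 81, b² = 19.
Latus rectum length = 2b²/a = 2·19/9 = 38/9.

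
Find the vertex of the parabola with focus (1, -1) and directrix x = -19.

The vertex is the midpoint between the focus and the directrix along the axis of symmetry.
Axis is horizontal (directrix is vertical). Vertex x-coordinate = (1 + (-19))/2 = -9; y-coordinate = -1.

(-9, -1)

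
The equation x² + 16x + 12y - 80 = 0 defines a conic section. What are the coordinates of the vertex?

Only x is squared. Complete the square in x: (x + 8)² = -12(y - 12).
Vertex (-8, 12); 4p = -12 so p = -3. Opens down.

(-8, 12)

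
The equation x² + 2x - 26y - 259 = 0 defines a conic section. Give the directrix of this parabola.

y = -33/2

Only x is squared. Complete the square in x: (x + 1)² = 26(y + 10).
Vertex (-1, -10); 4p = 26 so p = 13/2. Opens up.
Directrix is the horizontal line y = k − p = -10 − (13/2) = -33/2.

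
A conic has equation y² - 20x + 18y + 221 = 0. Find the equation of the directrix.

x = 2

Only y is squared. Complete the square in y: (y + 9)² = 20(x - 7).
Vertex (7, -9); 4p = 20 so p = 5. Opens right.
Directrix is the vertical line x = h − p = 7 − (5) = 2.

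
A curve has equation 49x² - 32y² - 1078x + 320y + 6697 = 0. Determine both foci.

Collect terms: 49(x² - 22x) -32(y² - 10y) = -6697
Complete the square: 49(x - 11)² -32(y - 5)² = -6697 + 5929 - 800 = -1568
Divide through by -1568 to get (y - 5)²/49 - (x - 11)²/32 = 1.
Hyperbola, center (11, 5), transverse axis vertical; a² = 49, b² = 32.
c² = a² + b² = 49 + 32 = 81, so c = 9.
Foci lie on the vertical axis through the center: (h, k ± c).

(11, -4) and (11, 14)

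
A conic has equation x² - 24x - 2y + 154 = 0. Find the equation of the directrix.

y = 9/2

Only x is squared. Complete the square in x: (x - 12)² = 2(y - 5).
Vertex (12, 5); 4p = 2 so p = 1/2. Opens up.
Directrix is the horizontal line y = k − p = 5 − (1/2) = 9/2.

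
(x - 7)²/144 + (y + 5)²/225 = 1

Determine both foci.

(7, -14) and (7, 4)

Center (7, -5). The larger denominator 225 sits under the y-term, so the major axis is vertical; a² = 225, b² = 144.
c² = a² - b² = 225 - 144 = 81, so c = 9.
Foci lie on the vertical axis through the center: (h, k ± c).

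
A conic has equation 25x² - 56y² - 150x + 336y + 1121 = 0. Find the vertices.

25(x² - 6x) -56(y² - 6y) = -1121
Complete the square in x and y: 25(x - 3)² -56(y - 3)² = -1121 + 225 - 504 = -1400
Divide by -1400: (y - 3)²/25 - (x - 3)²/56 = 1
Hyperbola, center (3, 3), transverse axis vertical; a² = 25, b² = 56.
a = 5. Vertices at (h, k ± a).

(3, -2) and (3, 8)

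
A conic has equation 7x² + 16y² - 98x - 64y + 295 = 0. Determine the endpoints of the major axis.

(3, 2) and (11, 2)

Group: 7(x² - 14x) + 16(y² - 4y) = -295
7(x - 7)² + 16(y - 2)² = -295 + 343 + 64 = 112
Divide by 112: (x - 7)²/16 + (y - 2)²/7 = 1
Ellipse, center (7, 2), major axis horizontal; a² = 16, b² = 7.
a = 4. Vertices at (h ± a, k).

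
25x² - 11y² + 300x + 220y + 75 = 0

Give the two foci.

Rearranging, 25(x² + 12x) -11(y² - 20y) = -75.
25(x + 6)² -11(y - 10)² = -75 + 900 - 1100 = -275
Dividing both sides by -275: (y - 10)²/25 - (x + 6)²/11 = 1
Hyperbola, center (-6, 10), transverse axis vertical; a² = 25, b² = 11.
c² = a² + b² = 25 + 11 = 36, so c = 6.
Foci lie on the vertical axis through the center: (h, k ± c).

(-6, 4) and (-6, 16)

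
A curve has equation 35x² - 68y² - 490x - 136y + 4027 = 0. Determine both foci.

35(x² - 14x) -68(y² + 2y) = -4027
35(x - 7)² -68(y + 1)² = -4027 + 1715 - 68 = -2380
Divide by -2380: (y + 1)²/35 - (x - 7)²/68 = 1
Hyperbola, center (7, -1), transverse axis vertical; a² = 35, b² = 68.
c² = a² + b² = 35 + 68 = 103, so c = √103.
Foci lie on the vertical axis through the center: (h, k ± c).

(7, -1 - √103) and (7, -1 + √103)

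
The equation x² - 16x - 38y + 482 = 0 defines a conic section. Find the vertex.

(8, 11)

Only x is squared. Complete the square in x: (x - 8)² = 38(y - 11).
Vertex (8, 11); 4p = 38 so p = 19/2. Opens up.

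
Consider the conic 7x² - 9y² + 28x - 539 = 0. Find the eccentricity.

Group the x- and y-terms: 7(x² + 4x) -9y² = 539
Complete the square in x and y: 7(x + 2)² -9y² = 539 + 28 + 0 = 567
Divide through by 567 to get (x + 2)²/81 - y²/63 = 1.
Hyperbola, center (-2, 0), transverse axis horizontal; a² = 81, b² = 63.
c² = a² + b² = 144, so c = 12.
e = c/a = 12/9 = 4/3.

e = 4/3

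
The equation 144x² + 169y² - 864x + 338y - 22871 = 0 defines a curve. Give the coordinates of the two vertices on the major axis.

(-10, -1) and (16, -1)

144(x² - 6x) + 169(y² + 2y) = 22871
Completing the square gives 144(x - 3)² + 169(y + 1)² = 22871 + 1296 + 169 = 24336.
Dividing both sides by 24336: (x - 3)²/169 + (y + 1)²/144 = 1
Ellipse, center (3, -1), major axis horizontal; a² = 169, b² = 144.
a = 13. Vertices at (h ± a, k).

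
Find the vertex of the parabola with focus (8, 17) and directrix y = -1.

(8, 8)

The vertex is the midpoint between the focus and the directrix along the axis of symmetry.
Axis is vertical (directrix is horizontal). Vertex y-coordinate = (17 + (-1))/2 = 8; x-coordinate = 8.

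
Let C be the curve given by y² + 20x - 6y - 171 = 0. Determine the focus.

Only y is squared. Complete the square in y: (y - 3)² = -20(x - 9).
Vertex (9, 3); 4p = -20 so p = -5. Opens left.
Focus is p units from the vertex along the axis: (h + p, k).

(4, 3)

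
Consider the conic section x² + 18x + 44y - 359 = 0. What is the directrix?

y = 21

Only x is squared. Complete the square in x: (x + 9)² = -44(y - 10).
Vertex (-9, 10); 4p = -44 so p = -11. Opens down.
Directrix is the horizontal line y = k − p = 10 − (-11) = 21.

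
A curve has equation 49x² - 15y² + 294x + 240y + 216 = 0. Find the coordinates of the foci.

(-3, 0) and (-3, 16)

Group the x- and y-terms: 49(x² + 6x) -15(y² - 16y) = -216
49(x + 3)² -15(y - 8)² = -216 + 441 - 960 = -735
Divide by -735: (y - 8)²/49 - (x + 3)²/15 = 1
Hyperbola, center (-3, 8), transverse axis vertical; a² = 49, b² = 15.
c² = a² + b² = 49 + 15 = 64, so c = 8.
Foci lie on the vertical axis through the center: (h, k ± c).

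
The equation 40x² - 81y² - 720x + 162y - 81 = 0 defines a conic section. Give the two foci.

(-2, 1) and (20, 1)

Collect terms: 40(x² - 18x) -81(y² - 2y) = 81
Complete the square: 40(x - 9)² -81(y - 1)² = 81 + 3240 - 81 = 3240
Divide through by 3240 to get (x - 9)²/81 - (y - 1)²/40 = 1.
Hyperbola, center (9, 1), transverse axis horizontal; a² = 81, b² = 40.
c² = a² + b² = 81 + 40 = 121, so c = 11.
Foci lie on the horizontal axis through the center: (h ± c, k).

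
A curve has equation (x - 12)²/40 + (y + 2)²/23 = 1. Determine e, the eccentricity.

Center (12, -2). The larger denominator 40 sits under the x-term, so the major axis is horizontal; a² = 40, b² = 23.
c² = a² - b² = 17, so c = √17.
e = c/a = √17/2√10 = √170/20.

e = √170/20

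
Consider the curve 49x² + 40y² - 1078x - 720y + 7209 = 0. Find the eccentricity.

e = 3/7

Group the x- and y-terms: 49(x² - 22x) + 40(y² - 18y) = -7209
49(x - 11)² + 40(y - 9)² = -7209 + 5929 + 3240 = 1960
Dividing both sides by 1960: (x - 11)²/40 + (y - 9)²/49 = 1
Ellipse, center (11, 9), major axis vertical; a² = 49, b² = 40.
c² = a² - b² = 9, so c = 3.
e = c/a = 3/7.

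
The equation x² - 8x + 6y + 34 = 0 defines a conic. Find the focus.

Only x is squared. Complete the square in x: (x - 4)² = -6(y + 3).
Vertex (4, -3); 4p = -6 so p = -3/2. Opens down.
Focus is p units from the vertex along the axis: (h, k + p).

(4, -9/2)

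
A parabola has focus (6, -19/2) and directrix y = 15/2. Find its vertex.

(6, -1)

The vertex is the midpoint between the focus and the directrix along the axis of symmetry.
Axis is vertical (directrix is horizontal). Vertex y-coordinate = (-19/2 + 15/2)/2 = -1; x-coordinate = 6.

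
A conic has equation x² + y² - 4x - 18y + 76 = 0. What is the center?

(2, 9)

(x² - 4x) + (y² - 18y) = -76
Completing the square gives (x - 2)² + (y - 9)² = -76 + 4 + 81 = 9.
So (x - 2)² + (y - 9)² = 9.
Circle centered at (2, 9) with r² = 9.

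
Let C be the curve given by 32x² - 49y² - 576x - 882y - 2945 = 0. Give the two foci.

(0, -9) and (18, -9)

Rearranging, 32(x² - 18x) -49(y² + 18y) = 2945.
32(x - 9)² -49(y + 9)² = 2945 + 2592 - 3969 = 1568
Dividing both sides by 1568: (x - 9)²/49 - (y + 9)²/32 = 1
Hyperbola, center (9, -9), transverse axis horizontal; a² = 49, b² = 32.
c² = a² + b² = 49 + 32 = 81, so c = 9.
Foci lie on the horizontal axis through the center: (h ± c, k).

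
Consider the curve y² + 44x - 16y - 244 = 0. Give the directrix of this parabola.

x = 18

Only y is squared. Complete the square in y: (y - 8)² = -44(x - 7).
Vertex (7, 8); 4p = -44 so p = -11. Opens left.
Directrix is the vertical line x = h − p = 7 − (-11) = 18.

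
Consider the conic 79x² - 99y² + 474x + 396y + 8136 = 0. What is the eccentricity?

Group: 79(x² + 6x) -99(y² - 4y) = -8136
Complete the square in x and y: 79(x + 3)² -99(y - 2)² = -8136 + 711 - 396 = -7821
Dividing both sides by -7821: (y - 2)²/79 - (x + 3)²/99 = 1
Hyperbola, center (-3, 2), transverse axis vertical; a² = 79, b² = 99.
c² = a² + b² = 178, so c = √178.
e = c/a = √178/√79 = √14062/79.

e = √14062/79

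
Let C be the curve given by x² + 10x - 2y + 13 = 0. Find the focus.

Only x is squared. Complete the square in x: (x + 5)² = 2(y + 6).
Vertex (-5, -6); 4p = 2 so p = 1/2. Opens up.
Focus is p units from the vertex along the axis: (h, k + p).

(-5, -11/2)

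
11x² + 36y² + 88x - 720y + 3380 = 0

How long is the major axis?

11(x² + 8x) + 36(y² - 20y) = -3380
11(x + 4)² + 36(y - 10)² = -3380 + 176 + 3600 = 396
Divide by 396: (x + 4)²/36 + (y - 10)²/11 = 1
Ellipse, center (-4, 10), major axis horizontal; a² = 36, b² = 11.
a² = 36 so a = 6; the major axis has length 2a = 12.

12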